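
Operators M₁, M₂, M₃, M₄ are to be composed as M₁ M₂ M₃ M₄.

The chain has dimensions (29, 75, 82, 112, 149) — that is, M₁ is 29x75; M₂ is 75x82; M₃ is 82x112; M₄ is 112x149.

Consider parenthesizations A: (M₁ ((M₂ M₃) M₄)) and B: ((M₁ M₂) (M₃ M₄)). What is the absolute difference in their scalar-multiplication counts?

Order A = (M₁ ((M₂ M₃) M₄)): (M₂ M₃): 75×82 by 82×112 → 75×112, cost 75·82·112 = 688800; ((M₂ M₃) M₄): 75×112 by 112×149 → 75×149, cost 75·112·149 = 1251600; cumulative 1940400; (M₁ ((M₂ M₃) M₄)): 29×75 by 75×149 → 29×149, cost 29·75·149 = 324075; cumulative 2264475. Total 2264475.
Order B = ((M₁ M₂) (M₃ M₄)): (M₁ M₂): 29×75 by 75×82 → 29×82, cost 29·75·82 = 178350; (M₃ M₄): 82×112 by 112×149 → 82×149, cost 82·112·149 = 1368416; ((M₁ M₂) (M₃ M₄)): 29×82 by 82×149 → 29×149, cost 29·82·149 = 354322; cumulative 1901088. Total 1901088.
Difference: |2264475 − 1901088| = 363387.

363387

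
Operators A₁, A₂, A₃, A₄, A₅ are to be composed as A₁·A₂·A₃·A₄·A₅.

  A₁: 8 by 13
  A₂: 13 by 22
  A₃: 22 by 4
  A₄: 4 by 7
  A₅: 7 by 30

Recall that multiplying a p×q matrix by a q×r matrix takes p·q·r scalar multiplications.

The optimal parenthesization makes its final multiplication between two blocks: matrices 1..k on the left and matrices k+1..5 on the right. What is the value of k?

3

Adjacent pairs: A₁A₂ = 8·13·22 = 2288; A₂A₃ = 13·22·4 = 1144; A₃A₄ = 22·4·7 = 616; A₄A₅ = 4·7·30 = 840.
Length 3: A₁..A₃: k=1: 0+1144+8·13·4=1560; k=2: 2288+0+8·22·4=2992 → min 1560 | A₂..A₄: k=2: 0+616+13·22·7=2618; k=3: 1144+0+13·4·7=1508 → min 1508 | A₃..A₅: k=3: 0+840+22·4·30=3480; k=4: 616+0+22·7·30=5236 → min 3480.
Length 4: A₁..A₄: k=1: 0+1508+8·13·7=2236; k=2: 2288+616+8·22·7=4136; k=3: 1560+0+8·4·7=1784 → min 1784 | A₂..A₅: k=2: 0+3480+13·22·30=12060; k=3: 1144+840+13·4·30=3544; k=4: 1508+0+13·7·30=4238 → min 3544.
Top-level splits: k=1: (A₁..A₁)·(A₂..A₅) → 0+3544+8·13·30 = 6664; k=2: (A₁..A₂)·(A₃..A₅) → 2288+3480+8·22·30 = 11048; k=3: (A₁..A₃)·(A₄..A₅) → 1560+840+8·4·30 = 3360; k=4: (A₁..A₄)·(A₅..A₅) → 1784+0+8·7·30 = 3464.
Best split is after A₃, i.e. k = 3.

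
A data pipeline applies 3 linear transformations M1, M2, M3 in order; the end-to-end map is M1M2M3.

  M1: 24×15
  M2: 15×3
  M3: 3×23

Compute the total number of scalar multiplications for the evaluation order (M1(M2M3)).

(M2M3): 15×3 by 3×23 → 15×23, cost 15·3·23 = 1035
(M1(M2M3)): 24×15 by 15×23 → 24×23, cost 24·15·23 = 8280; cumulative 9315
Total: 9315 scalar multiplications.

9315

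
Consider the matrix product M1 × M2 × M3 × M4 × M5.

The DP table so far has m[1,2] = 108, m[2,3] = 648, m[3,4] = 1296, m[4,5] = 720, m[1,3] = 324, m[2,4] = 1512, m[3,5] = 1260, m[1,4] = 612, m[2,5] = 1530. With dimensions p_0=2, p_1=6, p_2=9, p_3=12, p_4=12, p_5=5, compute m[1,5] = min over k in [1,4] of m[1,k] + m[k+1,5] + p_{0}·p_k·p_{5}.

732

m[1,5] = min over k∈[1,4] of m[1,k]+m[k+1,5]+p_{0}·p_k·p_{5}.
k=1: 0 + 1530 + 2·6·5 = 1590; k=2: 108 + 1260 + 2·9·5 = 1458; k=3: 324 + 720 + 2·12·5 = 1164; k=4: 612 + 0 + 2·12·5 = 732.
Minimum: 732 at k=4.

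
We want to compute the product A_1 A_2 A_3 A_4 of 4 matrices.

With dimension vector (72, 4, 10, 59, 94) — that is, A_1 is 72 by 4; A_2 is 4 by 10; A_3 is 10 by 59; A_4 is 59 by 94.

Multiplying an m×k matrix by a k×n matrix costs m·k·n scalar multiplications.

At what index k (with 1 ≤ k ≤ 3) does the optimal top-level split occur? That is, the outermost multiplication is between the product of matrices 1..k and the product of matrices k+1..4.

Adjacent pairs: A_1A_2 = 72·4·10 = 2880; A_2A_3 = 4·10·59 = 2360; A_3A_4 = 10·59·94 = 55460.
Length 3: A_1..A_3: k=1: 0+2360+72·4·59=19352; k=2: 2880+0+72·10·59=45360 → min 19352 | A_2..A_4: k=2: 0+55460+4·10·94=59220; k=3: 2360+0+4·59·94=24544 → min 24544.
Top-level splits: k=1: (A_1..A_1)·(A_2..A_4) → 0+24544+72·4·94 = 51616; k=2: (A_1..A_2)·(A_3..A_4) → 2880+55460+72·10·94 = 126020; k=3: (A_1..A_3)·(A_4..A_4) → 19352+0+72·59·94 = 418664.
Best split is after A_1, i.e. k = 1.

1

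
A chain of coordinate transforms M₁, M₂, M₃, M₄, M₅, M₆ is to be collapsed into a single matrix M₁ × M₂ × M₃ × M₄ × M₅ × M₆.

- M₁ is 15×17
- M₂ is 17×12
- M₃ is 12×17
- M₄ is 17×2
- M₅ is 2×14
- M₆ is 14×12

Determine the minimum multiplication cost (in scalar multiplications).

2022

Adjacent pairs: M₁M₂ = 15·17·12 = 3060; M₂M₃ = 17·12·17 = 3468; M₃M₄ = 12·17·2 = 408; M₄M₅ = 17·2·14 = 476; M₅M₆ = 2·14·12 = 336.
Length 3: M₁..M₃: k=1: 0+3468+15·17·17=7803; k=2: 3060+0+15·12·17=6120 → min 6120 | M₂..M₄: k=2: 0+408+17·12·2=816; k=3: 3468+0+17·17·2=4046 → min 816 | M₃..M₅: k=3: 0+476+12·17·14=3332; k=4: 408+0+12·2·14=744 → min 744 | M₄..M₆: k=4: 0+336+17·2·12=744; k=5: 476+0+17·14·12=3332 → min 744.
Length 4: M₁..M₄: k=1: 0+816+15·17·2=1326; k=2: 3060+408+15·12·2=3828; k=3: 6120+0+15·17·2=6630 → min 1326 | M₂..M₅: k=2: 0+744+17·12·14=3600; k=3: 3468+476+17·17·14=7990; k=4: 816+0+17·2·14=1292 → min 1292 | M₃..M₆: k=3: 0+744+12·17·12=3192; k=4: 408+336+12·2·12=1032; k=5: 744+0+12·14·12=2760 → min 1032.
Length 5: M₁..M₅: k=1: 0+1292+15·17·14=4862; k=2: 3060+744+15·12·14=6324; k=3: 6120+476+15·17·14=10166; k=4: 1326+0+15·2·14=1746 → min 1746 | M₂..M₆: k=2: 0+1032+17·12·12=3480; k=3: 3468+744+17·17·12=7680; k=4: 816+336+17·2·12=1560; k=5: 1292+0+17·14·12=4148 → min 1560.
Length 6: M₁..M₆: k=1: 0+1560+15·17·12=4620; k=2: 3060+1032+15·12·12=6252; k=3: 6120+744+15·17·12=9924; k=4: 1326+336+15·2·12=2022; k=5: 1746+0+15·14·12=4266 → min 2022.
Optimal order: ((M₁ × (M₂ × (M₃ × M₄))) × (M₅ × M₆)) with cost 2022.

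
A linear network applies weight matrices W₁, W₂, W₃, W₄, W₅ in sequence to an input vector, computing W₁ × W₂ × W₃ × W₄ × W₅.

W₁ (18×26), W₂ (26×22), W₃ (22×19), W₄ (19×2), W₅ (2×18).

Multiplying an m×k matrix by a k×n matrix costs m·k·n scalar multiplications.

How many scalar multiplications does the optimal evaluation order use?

3564

Adjacent pairs: W₁W₂ = 18·26·22 = 10296; W₂W₃ = 26·22·19 = 10868; W₃W₄ = 22·19·2 = 836; W₄W₅ = 19·2·18 = 684.
Length 3: W₁..W₃: k=1: 0+10868+18·26·19=19760; k=2: 10296+0+18·22·19=17820 → min 17820 | W₂..W₄: k=2: 0+836+26·22·2=1980; k=3: 10868+0+26·19·2=11856 → min 1980 | W₃..W₅: k=3: 0+684+22·19·18=8208; k=4: 836+0+22·2·18=1628 → min 1628.
Length 4: W₁..W₄: k=1: 0+1980+18·26·2=2916; k=2: 10296+836+18·22·2=11924; k=3: 17820+0+18·19·2=18504 → min 2916 | W₂..W₅: k=2: 0+1628+26·22·18=11924; k=3: 10868+684+26·19·18=20444; k=4: 1980+0+26·2·18=2916 → min 2916.
Length 5: W₁..W₅: k=1: 0+2916+18·26·18=11340; k=2: 10296+1628+18·22·18=19052; k=3: 17820+684+18·19·18=24660; k=4: 2916+0+18·2·18=3564 → min 3564.
Optimal order: ((W₁ × (W₂ × (W₃ × W₄))) × W₅) with cost 3564.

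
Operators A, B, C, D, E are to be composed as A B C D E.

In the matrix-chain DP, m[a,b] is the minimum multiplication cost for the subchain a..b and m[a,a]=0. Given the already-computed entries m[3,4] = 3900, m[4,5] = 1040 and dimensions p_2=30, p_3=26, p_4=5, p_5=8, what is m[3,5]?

5100

m[3,5] = min over k∈[3,4] of m[3,k]+m[k+1,5]+p_{2}·p_k·p_{5}.
k=3: 0 + 1040 + 30·26·8 = 7280; k=4: 3900 + 0 + 30·5·8 = 5100.
Minimum: 5100 at k=4.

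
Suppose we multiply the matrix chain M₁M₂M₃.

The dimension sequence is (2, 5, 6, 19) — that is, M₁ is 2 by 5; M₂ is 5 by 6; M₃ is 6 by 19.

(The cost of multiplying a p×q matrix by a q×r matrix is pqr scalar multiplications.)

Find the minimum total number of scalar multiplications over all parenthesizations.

288

Order (M₁(M₂M₃)): (M₂M₃): 5×6 by 6×19 → 5×19, cost 5·6·19 = 570; (M₁(M₂M₃)): 2×5 by 5×19 → 2×19, cost 2·5·19 = 190; cumulative 760. Total 760.
Order ((M₁M₂)M₃): (M₁M₂): 2×5 by 5×6 → 2×6, cost 2·5·6 = 60; ((M₁M₂)M₃): 2×6 by 6×19 → 2×19, cost 2·6·19 = 228; cumulative 288. Total 288.
Minimum: 288.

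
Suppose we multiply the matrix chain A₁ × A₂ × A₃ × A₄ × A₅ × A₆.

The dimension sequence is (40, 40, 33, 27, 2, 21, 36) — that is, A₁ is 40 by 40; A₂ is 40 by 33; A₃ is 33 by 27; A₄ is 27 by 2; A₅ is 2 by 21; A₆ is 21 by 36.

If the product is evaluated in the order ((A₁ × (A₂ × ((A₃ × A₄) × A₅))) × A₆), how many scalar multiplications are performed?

94728

(A₃ × A₄): 33×27 by 27×2 → 33×2, cost 33·27·2 = 1782
((A₃ × A₄) × A₅): 33×2 by 2×21 → 33×21, cost 33·2·21 = 1386; cumulative 3168
(A₂ × ((A₃ × A₄) × A₅)): 40×33 by 33×21 → 40×21, cost 40·33·21 = 27720; cumulative 30888
(A₁ × (A₂ × ((A₃ × A₄) × A₅))): 40×40 by 40×21 → 40×21, cost 40·40·21 = 33600; cumulative 64488
((A₁ × (A₂ × ((A₃ × A₄) × A₅))) × A₆): 40×21 by 21×36 → 40×36, cost 40·21·36 = 30240; cumulative 94728
Total: 94728 scalar multiplications.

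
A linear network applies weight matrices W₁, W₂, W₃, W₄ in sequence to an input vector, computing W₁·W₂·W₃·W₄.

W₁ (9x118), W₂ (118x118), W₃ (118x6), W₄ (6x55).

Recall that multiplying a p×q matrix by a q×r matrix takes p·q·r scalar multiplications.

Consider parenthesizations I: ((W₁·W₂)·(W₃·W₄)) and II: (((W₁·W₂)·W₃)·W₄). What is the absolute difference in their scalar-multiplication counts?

88008

Order I = ((W₁·W₂)·(W₃·W₄)): (W₁·W₂): 9×118 by 118×118 → 9×118, cost 9·118·118 = 125316; (W₃·W₄): 118×6 by 6×55 → 118×55, cost 118·6·55 = 38940; ((W₁·W₂)·(W₃·W₄)): 9×118 by 118×55 → 9×55, cost 9·118·55 = 58410; cumulative 222666. Total 222666.
Order II = (((W₁·W₂)·W₃)·W₄): (W₁·W₂): 9×118 by 118×118 → 9×118, cost 9·118·118 = 125316; ((W₁·W₂)·W₃): 9×118 by 118×6 → 9×6, cost 9·118·6 = 6372; cumulative 131688; (((W₁·W₂)·W₃)·W₄): 9×6 by 6×55 → 9×55, cost 9·6·55 = 2970; cumulative 134658. Total 134658.
Difference: |222666 − 134658| = 88008.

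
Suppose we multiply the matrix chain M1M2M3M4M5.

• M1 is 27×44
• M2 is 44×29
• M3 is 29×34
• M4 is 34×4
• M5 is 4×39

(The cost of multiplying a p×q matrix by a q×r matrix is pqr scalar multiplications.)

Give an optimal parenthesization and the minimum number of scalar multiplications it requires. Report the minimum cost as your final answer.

Adjacent pairs: M1M2 = 27·44·29 = 34452; M2M3 = 44·29·34 = 43384; M3M4 = 29·34·4 = 3944; M4M5 = 34·4·39 = 5304.
Length 3: M1..M3: k=1: 0+43384+27·44·34=83776; k=2: 34452+0+27·29·34=61074 → min 61074 | M2..M4: k=2: 0+3944+44·29·4=9048; k=3: 43384+0+44·34·4=49368 → min 9048 | M3..M5: k=3: 0+5304+29·34·39=43758; k=4: 3944+0+29·4·39=8468 → min 8468.
Length 4: M1..M4: k=1: 0+9048+27·44·4=13800; k=2: 34452+3944+27·29·4=41528; k=3: 61074+0+27·34·4=64746 → min 13800 | M2..M5: k=2: 0+8468+44·29·39=58232; k=3: 43384+5304+44·34·39=107032; k=4: 9048+0+44·4·39=15912 → min 15912.
Length 5: M1..M5: k=1: 0+15912+27·44·39=62244; k=2: 34452+8468+27·29·39=73457; k=3: 61074+5304+27·34·39=102180; k=4: 13800+0+27·4·39=18012 → min 18012.
Optimal parenthesization: ((M1(M2(M3M4)))M5) with cost 18012.

18012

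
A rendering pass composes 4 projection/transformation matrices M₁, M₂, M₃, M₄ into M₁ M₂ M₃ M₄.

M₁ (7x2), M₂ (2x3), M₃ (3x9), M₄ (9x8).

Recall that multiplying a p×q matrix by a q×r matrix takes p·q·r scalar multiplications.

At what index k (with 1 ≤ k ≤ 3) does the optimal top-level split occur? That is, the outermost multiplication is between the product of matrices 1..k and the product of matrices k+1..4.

1

Adjacent pairs: M₁M₂ = 7·2·3 = 42; M₂M₃ = 2·3·9 = 54; M₃M₄ = 3·9·8 = 216.
Length 3: M₁..M₃: k=1: 0+54+7·2·9=180; k=2: 42+0+7·3·9=231 → min 180 | M₂..M₄: k=2: 0+216+2·3·8=264; k=3: 54+0+2·9·8=198 → min 198.
Top-level splits: k=1: (M₁..M₁)·(M₂..M₄) → 0+198+7·2·8 = 310; k=2: (M₁..M₂)·(M₃..M₄) → 42+216+7·3·8 = 426; k=3: (M₁..M₃)·(M₄..M₄) → 180+0+7·9·8 = 684.
Best split is after M₁, i.e. k = 1.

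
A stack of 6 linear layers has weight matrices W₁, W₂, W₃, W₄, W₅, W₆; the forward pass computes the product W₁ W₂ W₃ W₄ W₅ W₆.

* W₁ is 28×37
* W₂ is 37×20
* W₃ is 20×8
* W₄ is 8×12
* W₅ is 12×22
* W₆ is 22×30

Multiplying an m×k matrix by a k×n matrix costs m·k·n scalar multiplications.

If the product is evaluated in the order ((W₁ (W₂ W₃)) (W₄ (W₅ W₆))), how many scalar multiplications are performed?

(W₂ W₃): 37×20 by 20×8 → 37×8, cost 37·20·8 = 5920
(W₁ (W₂ W₃)): 28×37 by 37×8 → 28×8, cost 28·37·8 = 8288; cumulative 14208
(W₅ W₆): 12×22 by 22×30 → 12×30, cost 12·22·30 = 7920
(W₄ (W₅ W₆)): 8×12 by 12×30 → 8×30, cost 8·12·30 = 2880; cumulative 10800
((W₁ (W₂ W₃)) (W₄ (W₅ W₆))): 28×8 by 8×30 → 28×30, cost 28·8·30 = 6720; cumulative 31728
Total: 31728 scalar multiplications.

31728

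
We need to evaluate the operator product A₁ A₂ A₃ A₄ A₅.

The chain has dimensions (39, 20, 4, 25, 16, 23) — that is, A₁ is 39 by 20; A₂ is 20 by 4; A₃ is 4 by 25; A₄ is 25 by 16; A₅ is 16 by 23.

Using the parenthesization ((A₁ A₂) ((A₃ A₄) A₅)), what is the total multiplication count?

9780

(A₁ A₂): 39×20 by 20×4 → 39×4, cost 39·20·4 = 3120
(A₃ A₄): 4×25 by 25×16 → 4×16, cost 4·25·16 = 1600
((A₃ A₄) A₅): 4×16 by 16×23 → 4×23, cost 4·16·23 = 1472; cumulative 3072
((A₁ A₂) ((A₃ A₄) A₅)): 39×4 by 4×23 → 39×23, cost 39·4·23 = 3588; cumulative 9780
Total: 9780 scalar multiplications.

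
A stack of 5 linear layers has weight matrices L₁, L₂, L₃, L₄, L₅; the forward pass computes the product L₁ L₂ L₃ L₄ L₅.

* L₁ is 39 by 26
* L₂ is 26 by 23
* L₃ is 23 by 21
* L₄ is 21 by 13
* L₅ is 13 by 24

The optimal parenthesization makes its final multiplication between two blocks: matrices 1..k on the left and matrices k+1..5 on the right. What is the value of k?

4

Adjacent pairs: L₁L₂ = 39·26·23 = 23322; L₂L₃ = 26·23·21 = 12558; L₃L₄ = 23·21·13 = 6279; L₄L₅ = 21·13·24 = 6552.
Length 3: L₁..L₃: k=1: 0+12558+39·26·21=33852; k=2: 23322+0+39·23·21=42159 → min 33852 | L₂..L₄: k=2: 0+6279+26·23·13=14053; k=3: 12558+0+26·21·13=19656 → min 14053 | L₃..L₅: k=3: 0+6552+23·21·24=18144; k=4: 6279+0+23·13·24=13455 → min 13455.
Length 4: L₁..L₄: k=1: 0+14053+39·26·13=27235; k=2: 23322+6279+39·23·13=41262; k=3: 33852+0+39·21·13=44499 → min 27235 | L₂..L₅: k=2: 0+13455+26·23·24=27807; k=3: 12558+6552+26·21·24=32214; k=4: 14053+0+26·13·24=22165 → min 22165.
Top-level splits: k=1: (L₁..L₁)·(L₂..L₅) → 0+22165+39·26·24 = 46501; k=2: (L₁..L₂)·(L₃..L₅) → 23322+13455+39·23·24 = 58305; k=3: (L₁..L₃)·(L₄..L₅) → 33852+6552+39·21·24 = 60060; k=4: (L₁..L₄)·(L₅..L₅) → 27235+0+39·13·24 = 39403.
Best split is after L₄, i.e. k = 4.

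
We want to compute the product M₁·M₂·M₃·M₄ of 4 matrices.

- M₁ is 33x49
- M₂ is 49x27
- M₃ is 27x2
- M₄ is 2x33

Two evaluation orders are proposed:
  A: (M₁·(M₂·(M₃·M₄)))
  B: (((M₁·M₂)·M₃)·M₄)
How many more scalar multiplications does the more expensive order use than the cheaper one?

Order A = (M₁·(M₂·(M₃·M₄))): (M₃·M₄): 27×2 by 2×33 → 27×33, cost 27·2·33 = 1782; (M₂·(M₃·M₄)): 49×27 by 27×33 → 49×33, cost 49·27·33 = 43659; cumulative 45441; (M₁·(M₂·(M₃·M₄))): 33×49 by 49×33 → 33×33, cost 33·49·33 = 53361; cumulative 98802. Total 98802.
Order B = (((M₁·M₂)·M₃)·M₄): (M₁·M₂): 33×49 by 49×27 → 33×27, cost 33·49·27 = 43659; ((M₁·M₂)·M₃): 33×27 by 27×2 → 33×2, cost 33·27·2 = 1782; cumulative 45441; (((M₁·M₂)·M₃)·M₄): 33×2 by 2×33 → 33×33, cost 33·2·33 = 2178; cumulative 47619. Total 47619.
Difference: |98802 − 47619| = 51183.

51183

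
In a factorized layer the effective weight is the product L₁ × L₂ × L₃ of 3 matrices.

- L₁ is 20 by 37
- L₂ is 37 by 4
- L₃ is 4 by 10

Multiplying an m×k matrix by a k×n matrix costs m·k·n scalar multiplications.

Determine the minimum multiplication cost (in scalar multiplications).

3760

Order (L₁ × (L₂ × L₃)): (L₂ × L₃): 37×4 by 4×10 → 37×10, cost 37·4·10 = 1480; (L₁ × (L₂ × L₃)): 20×37 by 37×10 → 20×10, cost 20·37·10 = 7400; cumulative 8880. Total 8880.
Order ((L₁ × L₂) × L₃): (L₁ × L₂): 20×37 by 37×4 → 20×4, cost 20·37·4 = 2960; ((L₁ × L₂) × L₃): 20×4 by 4×10 → 20×10, cost 20·4·10 = 800; cumulative 3760. Total 3760.
Minimum: 3760.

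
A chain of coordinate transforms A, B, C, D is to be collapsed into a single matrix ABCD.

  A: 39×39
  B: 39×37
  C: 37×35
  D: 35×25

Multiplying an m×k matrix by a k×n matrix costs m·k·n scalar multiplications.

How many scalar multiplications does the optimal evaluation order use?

Adjacent pairs: AB = 39·39·37 = 56277; BC = 39·37·35 = 50505; CD = 37·35·25 = 32375.
Length 3: A..C: k=1: 0+50505+39·39·35=103740; k=2: 56277+0+39·37·35=106782 → min 103740 | B..D: k=2: 0+32375+39·37·25=68450; k=3: 50505+0+39·35·25=84630 → min 68450.
Length 4: A..D: k=1: 0+68450+39·39·25=106475; k=2: 56277+32375+39·37·25=124727; k=3: 103740+0+39·35·25=137865 → min 106475.
Optimal order: (A(B(CD))) with cost 106475.

106475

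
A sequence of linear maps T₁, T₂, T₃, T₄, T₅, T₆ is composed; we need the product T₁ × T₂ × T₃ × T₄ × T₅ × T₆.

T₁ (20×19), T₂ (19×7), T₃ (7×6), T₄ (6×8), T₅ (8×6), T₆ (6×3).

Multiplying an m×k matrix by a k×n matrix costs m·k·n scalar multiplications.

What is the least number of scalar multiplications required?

Adjacent pairs: T₁T₂ = 20·19·7 = 2660; T₂T₃ = 19·7·6 = 798; T₃T₄ = 7·6·8 = 336; T₄T₅ = 6·8·6 = 288; T₅T₆ = 8·6·3 = 144.
Length 3: T₁..T₃: k=1: 0+798+20·19·6=3078; k=2: 2660+0+20·7·6=3500 → min 3078 | T₂..T₄: k=2: 0+336+19·7·8=1400; k=3: 798+0+19·6·8=1710 → min 1400 | T₃..T₅: k=3: 0+288+7·6·6=540; k=4: 336+0+7·8·6=672 → min 540 | T₄..T₆: k=4: 0+144+6·8·3=288; k=5: 288+0+6·6·3=396 → min 288.
Length 4: T₁..T₄: k=1: 0+1400+20·19·8=4440; k=2: 2660+336+20·7·8=4116; k=3: 3078+0+20·6·8=4038 → min 4038 | T₂..T₅: k=2: 0+540+19·7·6=1338; k=3: 798+288+19·6·6=1770; k=4: 1400+0+19·8·6=2312 → min 1338 | T₃..T₆: k=3: 0+288+7·6·3=414; k=4: 336+144+7·8·3=648; k=5: 540+0+7·6·3=666 → min 414.
Length 5: T₁..T₅: k=1: 0+1338+20·19·6=3618; k=2: 2660+540+20·7·6=4040; k=3: 3078+288+20·6·6=4086; k=4: 4038+0+20·8·6=4998 → min 3618 | T₂..T₆: k=2: 0+414+19·7·3=813; k=3: 798+288+19·6·3=1428; k=4: 1400+144+19·8·3=2000; k=5: 1338+0+19·6·3=1680 → min 813.
Length 6: T₁..T₆: k=1: 0+813+20·19·3=1953; k=2: 2660+414+20·7·3=3494; k=3: 3078+288+20·6·3=3726; k=4: 4038+144+20·8·3=4662; k=5: 3618+0+20·6·3=3978 → min 1953.
Optimal order: (T₁ × (T₂ × (T₃ × (T₄ × (T₅ × T₆))))) with cost 1953.

1953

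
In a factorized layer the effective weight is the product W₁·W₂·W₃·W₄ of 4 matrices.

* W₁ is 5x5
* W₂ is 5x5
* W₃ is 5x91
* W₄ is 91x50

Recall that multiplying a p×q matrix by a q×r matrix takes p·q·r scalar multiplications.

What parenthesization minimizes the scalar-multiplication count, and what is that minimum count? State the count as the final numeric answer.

Adjacent pairs: W₁W₂ = 5·5·5 = 125; W₂W₃ = 5·5·91 = 2275; W₃W₄ = 5·91·50 = 22750.
Length 3: W₁..W₃: k=1: 0+2275+5·5·91=4550; k=2: 125+0+5·5·91=2400 → min 2400 | W₂..W₄: k=2: 0+22750+5·5·50=24000; k=3: 2275+0+5·91·50=25025 → min 24000.
Length 4: W₁..W₄: k=1: 0+24000+5·5·50=25250; k=2: 125+22750+5·5·50=24125; k=3: 2400+0+5·91·50=25150 → min 24125.
Optimal parenthesization: ((W₁·W₂)·(W₃·W₄)) with cost 24125.

24125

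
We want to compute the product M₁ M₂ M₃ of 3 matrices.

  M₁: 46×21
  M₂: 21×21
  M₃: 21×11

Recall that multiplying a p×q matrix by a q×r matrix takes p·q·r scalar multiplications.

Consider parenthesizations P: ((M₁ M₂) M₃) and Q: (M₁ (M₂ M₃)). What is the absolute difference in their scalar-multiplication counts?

15435

Order P = ((M₁ M₂) M₃): (M₁ M₂): 46×21 by 21×21 → 46×21, cost 46·21·21 = 20286; ((M₁ M₂) M₃): 46×21 by 21×11 → 46×11, cost 46·21·11 = 10626; cumulative 30912. Total 30912.
Order Q = (M₁ (M₂ M₃)): (M₂ M₃): 21×21 by 21×11 → 21×11, cost 21·21·11 = 4851; (M₁ (M₂ M₃)): 46×21 by 21×11 → 46×11, cost 46·21·11 = 10626; cumulative 15477. Total 15477.
Difference: |30912 − 15477| = 15435.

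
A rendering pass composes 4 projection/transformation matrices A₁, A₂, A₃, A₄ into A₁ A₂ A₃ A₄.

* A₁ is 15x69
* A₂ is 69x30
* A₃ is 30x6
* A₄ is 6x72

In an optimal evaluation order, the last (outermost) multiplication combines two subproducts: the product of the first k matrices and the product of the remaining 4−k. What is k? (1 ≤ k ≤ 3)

Adjacent pairs: A₁A₂ = 15·69·30 = 31050; A₂A₃ = 69·30·6 = 12420; A₃A₄ = 30·6·72 = 12960.
Length 3: A₁..A₃: k=1: 0+12420+15·69·6=18630; k=2: 31050+0+15·30·6=33750 → min 18630 | A₂..A₄: k=2: 0+12960+69·30·72=162000; k=3: 12420+0+69·6·72=42228 → min 42228.
Top-level splits: k=1: (A₁..A₁)·(A₂..A₄) → 0+42228+15·69·72 = 116748; k=2: (A₁..A₂)·(A₃..A₄) → 31050+12960+15·30·72 = 76410; k=3: (A₁..A₃)·(A₄..A₄) → 18630+0+15·6·72 = 25110.
Best split is after A₃, i.e. k = 3.

3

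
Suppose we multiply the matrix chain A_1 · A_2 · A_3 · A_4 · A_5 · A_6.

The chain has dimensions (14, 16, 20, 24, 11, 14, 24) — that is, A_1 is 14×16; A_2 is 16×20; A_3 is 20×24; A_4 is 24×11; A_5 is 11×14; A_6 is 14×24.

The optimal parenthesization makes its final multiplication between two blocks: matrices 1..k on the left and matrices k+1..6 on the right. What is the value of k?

Adjacent pairs: A_1A_2 = 14·16·20 = 4480; A_2A_3 = 16·20·24 = 7680; A_3A_4 = 20·24·11 = 5280; A_4A_5 = 24·11·14 = 3696; A_5A_6 = 11·14·24 = 3696.
Length 3: A_1..A_3: k=1: 0+7680+14·16·24=13056; k=2: 4480+0+14·20·24=11200 → min 11200 | A_2..A_4: k=2: 0+5280+16·20·11=8800; k=3: 7680+0+16·24·11=11904 → min 8800 | A_3..A_5: k=3: 0+3696+20·24·14=10416; k=4: 5280+0+20·11·14=8360 → min 8360 | A_4..A_6: k=4: 0+3696+24·11·24=10032; k=5: 3696+0+24·14·24=11760 → min 10032.
Length 4: A_1..A_4: k=1: 0+8800+14·16·11=11264; k=2: 4480+5280+14·20·11=12840; k=3: 11200+0+14·24·11=14896 → min 11264 | A_2..A_5: k=2: 0+8360+16·20·14=12840; k=3: 7680+3696+16·24·14=16752; k=4: 8800+0+16·11·14=11264 → min 11264 | A_3..A_6: k=3: 0+10032+20·24·24=21552; k=4: 5280+3696+20·11·24=14256; k=5: 8360+0+20·14·24=15080 → min 14256.
Length 5: A_1..A_5: k=1: 0+11264+14·16·14=14400; k=2: 4480+8360+14·20·14=16760; k=3: 11200+3696+14·24·14=19600; k=4: 11264+0+14·11·14=13420 → min 13420 | A_2..A_6: k=2: 0+14256+16·20·24=21936; k=3: 7680+10032+16·24·24=26928; k=4: 8800+3696+16·11·24=16720; k=5: 11264+0+16·14·24=16640 → min 16640.
Top-level splits: k=1: (A_1..A_1)·(A_2..A_6) → 0+16640+14·16·24 = 22016; k=2: (A_1..A_2)·(A_3..A_6) → 4480+14256+14·20·24 = 25456; k=3: (A_1..A_3)·(A_4..A_6) → 11200+10032+14·24·24 = 29296; k=4: (A_1..A_4)·(A_5..A_6) → 11264+3696+14·11·24 = 18656; k=5: (A_1..A_5)·(A_6..A_6) → 13420+0+14·14·24 = 18124.
Best split is after A_5, i.e. k = 5.

5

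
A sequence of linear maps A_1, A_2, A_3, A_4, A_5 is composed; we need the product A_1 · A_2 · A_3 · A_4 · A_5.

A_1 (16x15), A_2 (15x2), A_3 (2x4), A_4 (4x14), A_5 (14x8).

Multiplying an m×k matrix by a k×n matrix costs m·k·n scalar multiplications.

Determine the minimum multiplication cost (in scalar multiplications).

1072

Adjacent pairs: A_1A_2 = 16·15·2 = 480; A_2A_3 = 15·2·4 = 120; A_3A_4 = 2·4·14 = 112; A_4A_5 = 4·14·8 = 448.
Length 3: A_1..A_3: k=1: 0+120+16·15·4=1080; k=2: 480+0+16·2·4=608 → min 608 | A_2..A_4: k=2: 0+112+15·2·14=532; k=3: 120+0+15·4·14=960 → min 532 | A_3..A_5: k=3: 0+448+2·4·8=512; k=4: 112+0+2·14·8=336 → min 336.
Length 4: A_1..A_4: k=1: 0+532+16·15·14=3892; k=2: 480+112+16·2·14=1040; k=3: 608+0+16·4·14=1504 → min 1040 | A_2..A_5: k=2: 0+336+15·2·8=576; k=3: 120+448+15·4·8=1048; k=4: 532+0+15·14·8=2212 → min 576.
Length 5: A_1..A_5: k=1: 0+576+16·15·8=2496; k=2: 480+336+16·2·8=1072; k=3: 608+448+16·4·8=1568; k=4: 1040+0+16·14·8=2832 → min 1072.
Optimal order: ((A_1 · A_2) · ((A_3 · A_4) · A_5)) with cost 1072.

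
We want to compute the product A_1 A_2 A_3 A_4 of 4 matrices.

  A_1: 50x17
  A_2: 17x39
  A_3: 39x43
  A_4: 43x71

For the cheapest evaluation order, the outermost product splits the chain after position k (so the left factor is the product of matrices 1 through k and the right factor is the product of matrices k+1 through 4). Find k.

1

Adjacent pairs: A_1A_2 = 50·17·39 = 33150; A_2A_3 = 17·39·43 = 28509; A_3A_4 = 39·43·71 = 119067.
Length 3: A_1..A_3: k=1: 0+28509+50·17·43=65059; k=2: 33150+0+50·39·43=117000 → min 65059 | A_2..A_4: k=2: 0+119067+17·39·71=166140; k=3: 28509+0+17·43·71=80410 → min 80410.
Top-level splits: k=1: (A_1..A_1)·(A_2..A_4) → 0+80410+50·17·71 = 140760; k=2: (A_1..A_2)·(A_3..A_4) → 33150+119067+50·39·71 = 290667; k=3: (A_1..A_3)·(A_4..A_4) → 65059+0+50·43·71 = 217709.
Best split is after A_1, i.e. k = 1.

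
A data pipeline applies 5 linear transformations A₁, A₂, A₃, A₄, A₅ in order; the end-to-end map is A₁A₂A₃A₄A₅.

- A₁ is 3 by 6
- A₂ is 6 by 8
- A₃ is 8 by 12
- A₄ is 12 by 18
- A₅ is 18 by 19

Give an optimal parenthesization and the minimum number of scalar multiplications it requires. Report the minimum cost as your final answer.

2106

Adjacent pairs: A₁A₂ = 3·6·8 = 144; A₂A₃ = 6·8·12 = 576; A₃A₄ = 8·12·18 = 1728; A₄A₅ = 12·18·19 = 4104.
Length 3: A₁..A₃: k=1: 0+576+3·6·12=792; k=2: 144+0+3·8·12=432 → min 432 | A₂..A₄: k=2: 0+1728+6·8·18=2592; k=3: 576+0+6·12·18=1872 → min 1872 | A₃..A₅: k=3: 0+4104+8·12·19=5928; k=4: 1728+0+8·18·19=4464 → min 4464.
Length 4: A₁..A₄: k=1: 0+1872+3·6·18=2196; k=2: 144+1728+3·8·18=2304; k=3: 432+0+3·12·18=1080 → min 1080 | A₂..A₅: k=2: 0+4464+6·8·19=5376; k=3: 576+4104+6·12·19=6048; k=4: 1872+0+6·18·19=3924 → min 3924.
Length 5: A₁..A₅: k=1: 0+3924+3·6·19=4266; k=2: 144+4464+3·8·19=5064; k=3: 432+4104+3·12·19=5220; k=4: 1080+0+3·18·19=2106 → min 2106.
Optimal parenthesization: ((((A₁A₂)A₃)A₄)A₅) with cost 2106.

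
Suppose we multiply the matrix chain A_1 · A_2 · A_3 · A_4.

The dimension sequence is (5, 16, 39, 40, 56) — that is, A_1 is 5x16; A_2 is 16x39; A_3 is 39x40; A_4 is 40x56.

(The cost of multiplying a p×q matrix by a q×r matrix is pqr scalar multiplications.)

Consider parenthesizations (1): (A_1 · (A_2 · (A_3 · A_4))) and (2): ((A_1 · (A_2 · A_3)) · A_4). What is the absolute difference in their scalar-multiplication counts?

87424

Order (1) = (A_1 · (A_2 · (A_3 · A_4))): (A_3 · A_4): 39×40 by 40×56 → 39×56, cost 39·40·56 = 87360; (A_2 · (A_3 · A_4)): 16×39 by 39×56 → 16×56, cost 16·39·56 = 34944; cumulative 122304; (A_1 · (A_2 · (A_3 · A_4))): 5×16 by 16×56 → 5×56, cost 5·16·56 = 4480; cumulative 126784. Total 126784.
Order (2) = ((A_1 · (A_2 · A_3)) · A_4): (A_2 · A_3): 16×39 by 39×40 → 16×40, cost 16·39·40 = 24960; (A_1 · (A_2 · A_3)): 5×16 by 16×40 → 5×40, cost 5·16·40 = 3200; cumulative 28160; ((A_1 · (A_2 · A_3)) · A_4): 5×40 by 40×56 → 5×56, cost 5·40·56 = 11200; cumulative 39360. Total 39360.
Difference: |126784 − 39360| = 87424.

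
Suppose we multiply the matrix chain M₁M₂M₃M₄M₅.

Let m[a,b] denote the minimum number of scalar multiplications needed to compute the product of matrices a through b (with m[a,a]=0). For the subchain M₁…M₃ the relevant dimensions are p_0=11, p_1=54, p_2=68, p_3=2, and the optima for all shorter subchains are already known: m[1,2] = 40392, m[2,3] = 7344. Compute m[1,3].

m[1,3] = min over k∈[1,2] of m[1,k]+m[k+1,3]+p_{0}·p_k·p_{3}.
k=1: 0 + 7344 + 11·54·2 = 8532; k=2: 40392 + 0 + 11·68·2 = 41888.
Minimum: 8532 at k=1.

8532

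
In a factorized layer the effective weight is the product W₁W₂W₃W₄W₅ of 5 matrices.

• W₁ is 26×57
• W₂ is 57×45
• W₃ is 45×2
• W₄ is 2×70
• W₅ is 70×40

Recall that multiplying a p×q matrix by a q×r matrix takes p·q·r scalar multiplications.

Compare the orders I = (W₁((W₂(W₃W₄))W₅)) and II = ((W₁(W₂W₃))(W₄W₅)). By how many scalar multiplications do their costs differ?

Order I = (W₁((W₂(W₃W₄))W₅)): (W₃W₄): 45×2 by 2×70 → 45×70, cost 45·2·70 = 6300; (W₂(W₃W₄)): 57×45 by 45×70 → 57×70, cost 57·45·70 = 179550; cumulative 185850; ((W₂(W₃W₄))W₅): 57×70 by 70×40 → 57×40, cost 57·70·40 = 159600; cumulative 345450; (W₁((W₂(W₃W₄))W₅)): 26×57 by 57×40 → 26×40, cost 26·57·40 = 59280; cumulative 404730. Total 404730.
Order II = ((W₁(W₂W₃))(W₄W₅)): (W₂W₃): 57×45 by 45×2 → 57×2, cost 57·45·2 = 5130; (W₁(W₂W₃)): 26×57 by 57×2 → 26×2, cost 26·57·2 = 2964; cumulative 8094; (W₄W₅): 2×70 by 70×40 → 2×40, cost 2·70·40 = 5600; ((W₁(W₂W₃))(W₄W₅)): 26×2 by 2×40 → 26×40, cost 26·2·40 = 2080; cumulative 15774. Total 15774.
Difference: |404730 − 15774| = 388956.

388956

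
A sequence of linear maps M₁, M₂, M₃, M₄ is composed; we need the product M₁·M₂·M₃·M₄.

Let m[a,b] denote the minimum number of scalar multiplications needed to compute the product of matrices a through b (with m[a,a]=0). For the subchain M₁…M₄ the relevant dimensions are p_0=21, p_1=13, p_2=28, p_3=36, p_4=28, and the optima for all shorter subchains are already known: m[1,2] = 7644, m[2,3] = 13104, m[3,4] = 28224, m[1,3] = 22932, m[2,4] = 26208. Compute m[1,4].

33852

m[1,4] = min over k∈[1,3] of m[1,k]+m[k+1,4]+p_{0}·p_k·p_{4}.
k=1: 0 + 26208 + 21·13·28 = 33852; k=2: 7644 + 28224 + 21·28·28 = 52332; k=3: 22932 + 0 + 21·36·28 = 44100.
Minimum: 33852 at k=1.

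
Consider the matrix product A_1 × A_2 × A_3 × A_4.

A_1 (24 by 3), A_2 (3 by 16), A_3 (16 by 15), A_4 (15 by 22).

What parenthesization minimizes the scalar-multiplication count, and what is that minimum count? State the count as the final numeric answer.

3294

Adjacent pairs: A_1A_2 = 24·3·16 = 1152; A_2A_3 = 3·16·15 = 720; A_3A_4 = 16·15·22 = 5280.
Length 3: A_1..A_3: k=1: 0+720+24·3·15=1800; k=2: 1152+0+24·16·15=6912 → min 1800 | A_2..A_4: k=2: 0+5280+3·16·22=6336; k=3: 720+0+3·15·22=1710 → min 1710.
Length 4: A_1..A_4: k=1: 0+1710+24·3·22=3294; k=2: 1152+5280+24·16·22=14880; k=3: 1800+0+24·15·22=9720 → min 3294.
Optimal parenthesization: (A_1 × ((A_2 × A_3) × A_4)) with cost 3294.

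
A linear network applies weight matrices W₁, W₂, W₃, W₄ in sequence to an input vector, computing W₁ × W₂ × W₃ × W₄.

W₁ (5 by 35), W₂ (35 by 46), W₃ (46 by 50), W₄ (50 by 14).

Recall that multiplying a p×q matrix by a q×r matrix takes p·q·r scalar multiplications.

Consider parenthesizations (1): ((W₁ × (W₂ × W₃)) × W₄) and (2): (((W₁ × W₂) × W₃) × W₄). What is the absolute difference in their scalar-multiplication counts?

69700

Order (1) = ((W₁ × (W₂ × W₃)) × W₄): (W₂ × W₃): 35×46 by 46×50 → 35×50, cost 35·46·50 = 80500; (W₁ × (W₂ × W₃)): 5×35 by 35×50 → 5×50, cost 5·35·50 = 8750; cumulative 89250; ((W₁ × (W₂ × W₃)) × W₄): 5×50 by 50×14 → 5×14, cost 5·50·14 = 3500; cumulative 92750. Total 92750.
Order (2) = (((W₁ × W₂) × W₃) × W₄): (W₁ × W₂): 5×35 by 35×46 → 5×46, cost 5·35·46 = 8050; ((W₁ × W₂) × W₃): 5×46 by 46×50 → 5×50, cost 5·46·50 = 11500; cumulative 19550; (((W₁ × W₂) × W₃) × W₄): 5×50 by 50×14 → 5×14, cost 5·50·14 = 3500; cumulative 23050. Total 23050.
Difference: |92750 − 23050| = 69700.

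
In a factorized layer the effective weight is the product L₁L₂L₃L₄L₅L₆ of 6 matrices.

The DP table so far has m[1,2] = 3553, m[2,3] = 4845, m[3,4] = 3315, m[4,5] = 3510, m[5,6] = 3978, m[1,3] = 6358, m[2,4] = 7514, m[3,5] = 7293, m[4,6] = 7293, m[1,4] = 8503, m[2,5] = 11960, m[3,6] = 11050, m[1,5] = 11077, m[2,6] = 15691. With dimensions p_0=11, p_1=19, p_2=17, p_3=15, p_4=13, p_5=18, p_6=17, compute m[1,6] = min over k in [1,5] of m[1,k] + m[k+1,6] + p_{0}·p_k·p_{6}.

m[1,6] = min over k∈[1,5] of m[1,k]+m[k+1,6]+p_{0}·p_k·p_{6}.
k=1: 0 + 15691 + 11·19·17 = 19244; k=2: 3553 + 11050 + 11·17·17 = 17782; k=3: 6358 + 7293 + 11·15·17 = 16456; k=4: 8503 + 3978 + 11·13·17 = 14912; k=5: 11077 + 0 + 11·18·17 = 14443.
Minimum: 14443 at k=5.

14443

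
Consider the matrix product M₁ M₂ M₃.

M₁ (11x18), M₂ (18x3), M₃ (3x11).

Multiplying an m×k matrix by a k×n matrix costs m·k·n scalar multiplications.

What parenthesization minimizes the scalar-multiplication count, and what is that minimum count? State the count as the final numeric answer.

957

(M₁ (M₂ M₃)): cost 2772.
((M₁ M₂) M₃): cost 957.
Optimal: ((M₁ M₂) M₃) with cost 957.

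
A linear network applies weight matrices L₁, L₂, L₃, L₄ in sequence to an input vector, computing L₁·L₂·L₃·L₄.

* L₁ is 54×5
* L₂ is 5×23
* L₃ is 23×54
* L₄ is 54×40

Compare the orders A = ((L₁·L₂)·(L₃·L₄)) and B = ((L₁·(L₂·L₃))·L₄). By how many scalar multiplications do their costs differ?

31860

Order A = ((L₁·L₂)·(L₃·L₄)): (L₁·L₂): 54×5 by 5×23 → 54×23, cost 54·5·23 = 6210; (L₃·L₄): 23×54 by 54×40 → 23×40, cost 23·54·40 = 49680; ((L₁·L₂)·(L₃·L₄)): 54×23 by 23×40 → 54×40, cost 54·23·40 = 49680; cumulative 105570. Total 105570.
Order B = ((L₁·(L₂·L₃))·L₄): (L₂·L₃): 5×23 by 23×54 → 5×54, cost 5·23·54 = 6210; (L₁·(L₂·L₃)): 54×5 by 5×54 → 54×54, cost 54·5·54 = 14580; cumulative 20790; ((L₁·(L₂·L₃))·L₄): 54×54 by 54×40 → 54×40, cost 54·54·40 = 116640; cumulative 137430. Total 137430.
Difference: |105570 − 137430| = 31860.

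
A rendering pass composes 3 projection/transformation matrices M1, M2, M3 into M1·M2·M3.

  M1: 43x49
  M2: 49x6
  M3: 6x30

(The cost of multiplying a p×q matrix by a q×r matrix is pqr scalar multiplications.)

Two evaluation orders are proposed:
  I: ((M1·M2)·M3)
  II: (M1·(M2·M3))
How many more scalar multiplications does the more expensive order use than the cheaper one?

51648

Order I = ((M1·M2)·M3): (M1·M2): 43×49 by 49×6 → 43×6, cost 43·49·6 = 12642; ((M1·M2)·M3): 43×6 by 6×30 → 43×30, cost 43·6·30 = 7740; cumulative 20382. Total 20382.
Order II = (M1·(M2·M3)): (M2·M3): 49×6 by 6×30 → 49×30, cost 49·6·30 = 8820; (M1·(M2·M3)): 43×49 by 49×30 → 43×30, cost 43·49·30 = 63210; cumulative 72030. Total 72030.
Difference: |20382 − 72030| = 51648.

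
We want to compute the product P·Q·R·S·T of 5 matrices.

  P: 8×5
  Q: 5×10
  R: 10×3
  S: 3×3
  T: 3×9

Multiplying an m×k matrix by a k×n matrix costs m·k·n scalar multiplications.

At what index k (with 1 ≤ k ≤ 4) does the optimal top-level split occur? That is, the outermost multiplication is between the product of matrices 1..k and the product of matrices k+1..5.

4

Adjacent pairs: PQ = 8·5·10 = 400; QR = 5·10·3 = 150; RS = 10·3·3 = 90; ST = 3·3·9 = 81.
Length 3: P..R: k=1: 0+150+8·5·3=270; k=2: 400+0+8·10·3=640 → min 270 | Q..S: k=2: 0+90+5·10·3=240; k=3: 150+0+5·3·3=195 → min 195 | R..T: k=3: 0+81+10·3·9=351; k=4: 90+0+10·3·9=360 → min 351.
Length 4: P..S: k=1: 0+195+8·5·3=315; k=2: 400+90+8·10·3=730; k=3: 270+0+8·3·3=342 → min 315 | Q..T: k=2: 0+351+5·10·9=801; k=3: 150+81+5·3·9=366; k=4: 195+0+5·3·9=330 → min 330.
Top-level splits: k=1: (P..P)·(Q..T) → 0+330+8·5·9 = 690; k=2: (P..Q)·(R..T) → 400+351+8·10·9 = 1471; k=3: (P..R)·(S..T) → 270+81+8·3·9 = 567; k=4: (P..S)·(T..T) → 315+0+8·3·9 = 531.
Best split is after S, i.e. k = 4.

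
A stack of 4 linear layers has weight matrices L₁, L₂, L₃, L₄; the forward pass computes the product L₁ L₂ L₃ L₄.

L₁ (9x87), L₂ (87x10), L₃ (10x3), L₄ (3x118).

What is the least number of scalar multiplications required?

8145

Adjacent pairs: L₁L₂ = 9·87·10 = 7830; L₂L₃ = 87·10·3 = 2610; L₃L₄ = 10·3·118 = 3540.
Length 3: L₁..L₃: k=1: 0+2610+9·87·3=4959; k=2: 7830+0+9·10·3=8100 → min 4959 | L₂..L₄: k=2: 0+3540+87·10·118=106200; k=3: 2610+0+87·3·118=33408 → min 33408.
Length 4: L₁..L₄: k=1: 0+33408+9·87·118=125802; k=2: 7830+3540+9·10·118=21990; k=3: 4959+0+9·3·118=8145 → min 8145.
Optimal order: ((L₁ (L₂ L₃)) L₄) with cost 8145.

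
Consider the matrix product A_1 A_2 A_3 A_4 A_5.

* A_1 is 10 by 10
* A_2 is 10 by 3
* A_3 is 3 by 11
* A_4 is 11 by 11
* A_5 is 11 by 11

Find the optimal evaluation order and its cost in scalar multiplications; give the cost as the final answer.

1356

Adjacent pairs: A_1A_2 = 10·10·3 = 300; A_2A_3 = 10·3·11 = 330; A_3A_4 = 3·11·11 = 363; A_4A_5 = 11·11·11 = 1331.
Length 3: A_1..A_3: k=1: 0+330+10·10·11=1430; k=2: 300+0+10·3·11=630 → min 630 | A_2..A_4: k=2: 0+363+10·3·11=693; k=3: 330+0+10·11·11=1540 → min 693 | A_3..A_5: k=3: 0+1331+3·11·11=1694; k=4: 363+0+3·11·11=726 → min 726.
Length 4: A_1..A_4: k=1: 0+693+10·10·11=1793; k=2: 300+363+10·3·11=993; k=3: 630+0+10·11·11=1840 → min 993 | A_2..A_5: k=2: 0+726+10·3·11=1056; k=3: 330+1331+10·11·11=2871; k=4: 693+0+10·11·11=1903 → min 1056.
Length 5: A_1..A_5: k=1: 0+1056+10·10·11=2156; k=2: 300+726+10·3·11=1356; k=3: 630+1331+10·11·11=3171; k=4: 993+0+10·11·11=2203 → min 1356.
Optimal parenthesization: ((A_1 A_2) ((A_3 A_4) A_5)) with cost 1356.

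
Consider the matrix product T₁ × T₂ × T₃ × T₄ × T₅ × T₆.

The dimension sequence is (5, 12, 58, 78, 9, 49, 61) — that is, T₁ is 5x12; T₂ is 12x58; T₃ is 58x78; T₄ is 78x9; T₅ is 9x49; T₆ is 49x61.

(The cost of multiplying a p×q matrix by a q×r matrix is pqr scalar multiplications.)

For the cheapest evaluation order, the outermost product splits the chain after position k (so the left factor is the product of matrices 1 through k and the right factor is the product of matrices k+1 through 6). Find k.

5

Adjacent pairs: T₁T₂ = 5·12·58 = 3480; T₂T₃ = 12·58·78 = 54288; T₃T₄ = 58·78·9 = 40716; T₄T₅ = 78·9·49 = 34398; T₅T₆ = 9·49·61 = 26901.
Length 3: T₁..T₃: k=1: 0+54288+5·12·78=58968; k=2: 3480+0+5·58·78=26100 → min 26100 | T₂..T₄: k=2: 0+40716+12·58·9=46980; k=3: 54288+0+12·78·9=62712 → min 46980 | T₃..T₅: k=3: 0+34398+58·78·49=256074; k=4: 40716+0+58·9·49=66294 → min 66294 | T₄..T₆: k=4: 0+26901+78·9·61=69723; k=5: 34398+0+78·49·61=267540 → min 69723.
Length 4: T₁..T₄: k=1: 0+46980+5·12·9=47520; k=2: 3480+40716+5·58·9=46806; k=3: 26100+0+5·78·9=29610 → min 29610 | T₂..T₅: k=2: 0+66294+12·58·49=100398; k=3: 54288+34398+12·78·49=134550; k=4: 46980+0+12·9·49=52272 → min 52272 | T₃..T₆: k=3: 0+69723+58·78·61=345687; k=4: 40716+26901+58·9·61=99459; k=5: 66294+0+58·49·61=239656 → min 99459.
Length 5: T₁..T₅: k=1: 0+52272+5·12·49=55212; k=2: 3480+66294+5·58·49=83984; k=3: 26100+34398+5·78·49=79608; k=4: 29610+0+5·9·49=31815 → min 31815 | T₂..T₆: k=2: 0+99459+12·58·61=141915; k=3: 54288+69723+12·78·61=181107; k=4: 46980+26901+12·9·61=80469; k=5: 52272+0+12·49·61=88140 → min 80469.
Top-level splits: k=1: (T₁..T₁)·(T₂..T₆) → 0+80469+5·12·61 = 84129; k=2: (T₁..T₂)·(T₃..T₆) → 3480+99459+5·58·61 = 120629; k=3: (T₁..T₃)·(T₄..T₆) → 26100+69723+5·78·61 = 119613; k=4: (T₁..T₄)·(T₅..T₆) → 29610+26901+5·9·61 = 59256; k=5: (T₁..T₅)·(T₆..T₆) → 31815+0+5·49·61 = 46760.
Best split is after T₅, i.e. k = 5.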